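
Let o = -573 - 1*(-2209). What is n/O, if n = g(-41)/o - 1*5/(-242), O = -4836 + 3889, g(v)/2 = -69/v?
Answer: -46097/1921509403 ≈ -2.3990e-5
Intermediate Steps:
g(v) = -138/v (g(v) = 2*(-69/v) = -138/v)
O = -947
o = 1636 (o = -573 + 2209 = 1636)
n = 46097/2029049 (n = -138/(-41)/1636 - 1*5/(-242) = -138*(-1/41)*(1/1636) - 5*(-1/242) = (138/41)*(1/1636) + 5/242 = 69/33538 + 5/242 = 46097/2029049 ≈ 0.022719)
n/O = (46097/2029049)/(-947) = (46097/2029049)*(-1/947) = -46097/1921509403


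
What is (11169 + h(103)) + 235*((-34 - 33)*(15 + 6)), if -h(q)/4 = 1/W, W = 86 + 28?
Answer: -18210134/57 ≈ -3.1948e+5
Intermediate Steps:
W = 114
h(q) = -2/57 (h(q) = -4/114 = -4*1/114 = -2/57)
(11169 + h(103)) + 235*((-34 - 33)*(15 + 6)) = (11169 - 2/57) + 235*((-34 - 33)*(15 + 6)) = 636631/57 + 235*(-67*21) = 636631/57 + 235*(-1407) = 636631/57 - 330645 = -18210134/57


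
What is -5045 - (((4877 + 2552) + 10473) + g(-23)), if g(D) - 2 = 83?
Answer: -23032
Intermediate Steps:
g(D) = 85 (g(D) = 2 + 83 = 85)
-5045 - (((4877 + 2552) + 10473) + g(-23)) = -5045 - (((4877 + 2552) + 10473) + 85) = -5045 - ((7429 + 10473) + 85) = -5045 - (17902 + 85) = -5045 - 1*17987 = -5045 - 17987 = -23032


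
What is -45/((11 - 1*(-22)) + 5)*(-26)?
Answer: 585/19 ≈ 30.789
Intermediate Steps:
-45/((11 - 1*(-22)) + 5)*(-26) = -45/((11 + 22) + 5)*(-26) = -45/(33 + 5)*(-26) = -45/38*(-26) = 585/19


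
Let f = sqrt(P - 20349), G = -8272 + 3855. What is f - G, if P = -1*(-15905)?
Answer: 4417 + 2*I*sqrt(1111) ≈ 4417.0 + 66.663*I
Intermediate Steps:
P = 15905
G = -4417
f = 2*I*sqrt(1111) (f = sqrt(15905 - 20349) = sqrt(-4444) = 2*I*sqrt(1111) ≈ 66.663*I)
f - G = 2*I*sqrt(1111) - 1*(-4417) = 2*I*sqrt(1111) + 4417 = 4417 + 2*I*sqrt(1111)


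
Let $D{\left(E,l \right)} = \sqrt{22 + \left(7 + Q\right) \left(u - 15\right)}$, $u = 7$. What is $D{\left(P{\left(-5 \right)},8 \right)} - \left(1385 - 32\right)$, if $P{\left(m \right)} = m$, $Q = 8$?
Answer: $-1353 + 7 i \sqrt{2} \approx -1353.0 + 9.8995 i$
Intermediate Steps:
$D{\left(E,l \right)} = 7 i \sqrt{2}$ ($D{\left(E,l \right)} = \sqrt{22 + \left(7 + 8\right) \left(7 - 15\right)} = \sqrt{22 + 15 \left(-8\right)} = \sqrt{22 - 120} = \sqrt{-98} = 7 i \sqrt{2}$)
$D{\left(P{\left(-5 \right)},8 \right)} - \left(1385 - 32\right) = 7 i \sqrt{2} - \left(1385 - 32\right) = 7 i \sqrt{2} - 1353 = -1353 + 7 i \sqrt{2}$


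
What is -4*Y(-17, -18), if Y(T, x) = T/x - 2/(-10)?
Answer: -206/45 ≈ -4.5778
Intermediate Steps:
Y(T, x) = 1/5 + T/x (Y(T, x) = T/x - 2*(-1/10) = T/x + 1/5 = 1/5 + T/x)
-4*Y(-17, -18) = -4*(-17 + (1/5)*(-18))/(-18) = -(-2)*(-17 - 18/5)/9 = -(-2)*(-103)/(9*5) = -4*103/90 = -206/45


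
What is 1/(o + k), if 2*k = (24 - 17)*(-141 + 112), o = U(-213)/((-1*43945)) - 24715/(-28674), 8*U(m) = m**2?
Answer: -5040315720/507898098233 ≈ -0.0099239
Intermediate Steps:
U(m) = m**2/8
o = 3693947347/5040315720 (o = ((1/8)*(-213)**2)/((-1*43945)) - 24715/(-28674) = ((1/8)*45369)/(-43945) - 24715*(-1/28674) = (45369/8)*(-1/43945) + 24715/28674 = -45369/351560 + 24715/28674 = 3693947347/5040315720 ≈ 0.73288)
k = -203/2 (k = ((24 - 17)*(-141 + 112))/2 = (7*(-29))/2 = (1/2)*(-203) = -203/2 ≈ -101.50)
1/(o + k) = 1/(3693947347/5040315720 - 203/2) = 1/(-507898098233/5040315720) = -5040315720/507898098233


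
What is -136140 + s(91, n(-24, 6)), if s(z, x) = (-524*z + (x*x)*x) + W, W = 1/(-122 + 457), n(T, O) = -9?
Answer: -61825254/335 ≈ -1.8455e+5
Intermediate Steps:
W = 1/335 ≈ 0.0029851
s(z, x) = 1/335 + x³ - 524*z (s(z, x) = (-524*z + (x*x)*x) + 1/335 = (-524*z + x²*x) + 1/335 = (-524*z + x³) + 1/335 = (x³ - 524*z) + 1/335 = 1/335 + x³ - 524*z)
-136140 + s(91, n(-24, 6)) = -136140 + (1/335 + (-9)³ - 524*91) = -136140 + (1/335 - 729 - 47684) = -136140 - 16218354/335 = -61825254/335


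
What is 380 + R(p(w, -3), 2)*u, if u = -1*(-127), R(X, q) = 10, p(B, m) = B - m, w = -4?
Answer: 1650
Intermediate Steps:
u = 127
380 + R(p(w, -3), 2)*u = 380 + 10*127 = 380 + 1270 = 1650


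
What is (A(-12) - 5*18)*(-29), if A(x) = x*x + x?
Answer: -1218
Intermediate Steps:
A(x) = x + x² (A(x) = x² + x = x + x²)
(A(-12) - 5*18)*(-29) = (-12*(1 - 12) - 5*18)*(-29) = (-12*(-11) - 90)*(-29) = (132 - 90)*(-29) = 42*(-29) = -1218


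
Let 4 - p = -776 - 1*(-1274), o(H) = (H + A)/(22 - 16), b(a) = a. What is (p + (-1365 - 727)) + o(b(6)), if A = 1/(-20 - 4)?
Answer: -372241/144 ≈ -2585.0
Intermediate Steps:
A = -1/24 (A = 1/(-24) = -1/24 ≈ -0.041667)
o(H) = -1/144 + H/6 (o(H) = (H - 1/24)/(22 - 16) = (-1/24 + H)/6 = (-1/24 + H)*(⅙) = -1/144 + H/6)
p = -494 (p = 4 - (-776 - 1*(-1274)) = 4 - (-776 + 1274) = 4 - 1*498 = 4 - 498 = -494)
(p + (-1365 - 727)) + o(b(6)) = (-494 + (-1365 - 727)) + (-1/144 + (⅙)*6) = (-494 - 2092) + (-1/144 + 1) = -2586 + 143/144 = -372241/144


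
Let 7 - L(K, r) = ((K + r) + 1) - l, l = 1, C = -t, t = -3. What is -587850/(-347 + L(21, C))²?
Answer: -293925/66248 ≈ -4.4367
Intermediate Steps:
C = 3 (C = -1*(-3) = 3)
L(K, r) = 7 - K - r (L(K, r) = 7 - (((K + r) + 1) - 1*1) = 7 - ((1 + K + r) - 1) = 7 - (K + r) = 7 + (-K - r) = 7 - K - r)
-587850/(-347 + L(21, C))² = -587850/(-347 + (7 - 1*21 - 1*3))² = -587850/(-347 + (7 - 21 - 3))² = -587850/(-347 - 17)² = -587850/((-364)²) = -587850/132496 = -587850*1/132496 = -293925/66248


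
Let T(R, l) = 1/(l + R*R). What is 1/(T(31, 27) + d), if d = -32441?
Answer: -988/32051707 ≈ -3.0825e-5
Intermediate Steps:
T(R, l) = 1/(l + R²)
1/(T(31, 27) + d) = 1/(1/(27 + 31²) - 32441) = 1/(1/(27 + 961) - 32441) = 1/(1/988 - 32441) = 1/(-32051707/988) = -988/32051707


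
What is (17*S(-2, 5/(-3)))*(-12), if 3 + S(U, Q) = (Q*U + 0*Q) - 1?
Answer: 136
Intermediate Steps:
S(U, Q) = -4 + Q*U (S(U, Q) = -3 + ((Q*U + 0*Q) - 1) = -3 + ((Q*U + 0) - 1) = -3 + (Q*U - 1) = -3 + (-1 + Q*U) = -4 + Q*U)
(17*S(-2, 5/(-3)))*(-12) = (17*(-4 + (5/(-3))*(-2)))*(-12) = (17*(-4 + (5*(-⅓))*(-2)))*(-12) = (17*(-4 - 5/3*(-2)))*(-12) = (17*(-4 + 10/3))*(-12) = (17*(-⅔))*(-12) = -34/3*(-12) = 136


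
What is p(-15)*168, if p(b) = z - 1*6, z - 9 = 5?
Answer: 1344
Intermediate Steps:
z = 14 (z = 9 + 5 = 14)
p(b) = 8 (p(b) = 14 - 1*6 = 14 - 6 = 8)
p(-15)*168 = 8*168 = 1344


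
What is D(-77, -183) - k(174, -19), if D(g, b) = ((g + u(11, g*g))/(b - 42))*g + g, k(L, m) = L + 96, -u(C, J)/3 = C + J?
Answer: -1456144/225 ≈ -6471.8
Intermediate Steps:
u(C, J) = -3*C - 3*J (u(C, J) = -3*(C + J) = -3*C - 3*J)
k(L, m) = 96 + L
D(g, b) = g + g*(-33 + g - 3*g²)/(-42 + b) (D(g, b) = ((g + (-3*11 - 3*g*g))/(b - 42))*g + g = ((g + (-33 - 3*g²))/(-42 + b))*g + g = ((-33 + g - 3*g²)/(-42 + b))*g + g = g*(-33 + g - 3*g²)/(-42 + b) + g = g + g*(-33 + g - 3*g²)/(-42 + b))
D(-77, -183) - k(174, -19) = -77*(-75 - 183 - 77 - 3*(-77)²)/(-42 - 183) - (96 + 174) = -77*(-75 - 183 - 77 - 3*5929)/(-225) - 1*270 = -77*(-1/225)*(-75 - 183 - 77 - 17787) - 270 = -77*(-1/225)*(-18122) - 270 = -1395394/225 - 270 = -1456144/225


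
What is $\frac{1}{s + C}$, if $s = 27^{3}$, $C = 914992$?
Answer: $\frac{1}{934675} \approx 1.0699 \cdot 10^{-6}$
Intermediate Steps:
$s = 19683$
$\frac{1}{s + C} = \frac{1}{19683 + 914992} = \frac{1}{934675}$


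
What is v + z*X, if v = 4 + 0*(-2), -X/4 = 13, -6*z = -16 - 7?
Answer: -586/3 ≈ -195.33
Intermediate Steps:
z = 23/6 (z = -(-16 - 7)/6 = -⅙*(-23) = 23/6 ≈ 3.8333)
X = -52 (X = -4*13 = -52)
v = 4 (v = 4 + 0 = 4)
v + z*X = 4 + (23/6)*(-52) = 4 - 598/3 = -586/3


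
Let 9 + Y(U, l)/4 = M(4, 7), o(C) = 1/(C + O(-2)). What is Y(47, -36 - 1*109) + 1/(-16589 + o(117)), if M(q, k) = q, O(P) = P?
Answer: -38154795/1907734 ≈ -20.000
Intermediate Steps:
o(C) = 1/(-2 + C) (o(C) = 1/(C - 2) = 1/(-2 + C))
Y(U, l) = -20 (Y(U, l) = -36 + 4*4 = -36 + 16 = -20)
Y(47, -36 - 1*109) + 1/(-16589 + o(117)) = -20 + 1/(-16589 + 1/(-2 + 117)) = -20 + 1/(-16589 + 1/115) = -20 + 1/(-1907734/115) = -20 - 115/1907734 = -38154795/1907734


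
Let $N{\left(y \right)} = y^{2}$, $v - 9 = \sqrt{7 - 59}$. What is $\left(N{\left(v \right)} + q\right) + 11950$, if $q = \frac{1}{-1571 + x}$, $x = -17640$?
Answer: $\frac{230128568}{19211} + 36 i \sqrt{13} \approx 11979.0 + 129.8 i$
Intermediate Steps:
$v = 9 + 2 i \sqrt{13}$ ($v = 9 + \sqrt{7 - 59} = 9 + \sqrt{-52} = 9 + 2 i \sqrt{13} \approx 9.0 + 7.2111 i$)
$q = - \frac{1}{19211}$ ($q = \frac{1}{-1571 - 17640} = \frac{1}{-19211} = - \frac{1}{19211} \approx -5.2053 \cdot 10^{-5}$)
$\left(N{\left(v \right)} + q\right) + 11950 = \left(\left(9 + 2 i \sqrt{13}\right)^{2} - \frac{1}{19211}\right) + 11950 = \left(- \frac{1}{19211} + \left(9 + 2 i \sqrt{13}\right)^{2}\right) + 11950 = \frac{229571449}{19211} + \left(9 + 2 i \sqrt{13}\right)^{2}$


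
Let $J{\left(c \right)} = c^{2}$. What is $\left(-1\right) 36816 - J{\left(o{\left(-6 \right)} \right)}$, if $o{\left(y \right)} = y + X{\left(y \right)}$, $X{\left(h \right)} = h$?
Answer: $-36960$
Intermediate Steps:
$o{\left(y \right)} = 2 y$ ($o{\left(y \right)} = y + y = 2 y$)
$\left(-1\right) 36816 - J{\left(o{\left(-6 \right)} \right)} = \left(-1\right) 36816 - \left(2 \left(-6\right)\right)^{2} = -36816 - \left(-12\right)^{2} = -36816 - 144 = -36960$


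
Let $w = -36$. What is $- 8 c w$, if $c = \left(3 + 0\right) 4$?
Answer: $3456$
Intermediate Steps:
$c = 12$ ($c = 3 \cdot 4 = 12$)
$- 8 c w = \left(-8\right) 12 \left(-36\right) = \left(-96\right) \left(-36\right) = 3456$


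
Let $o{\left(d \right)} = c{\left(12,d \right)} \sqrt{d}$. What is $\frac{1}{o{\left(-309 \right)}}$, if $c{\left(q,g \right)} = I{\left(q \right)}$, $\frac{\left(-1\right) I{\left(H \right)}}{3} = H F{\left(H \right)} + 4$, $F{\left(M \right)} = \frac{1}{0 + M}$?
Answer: $\frac{i \sqrt{309}}{4635} \approx 0.0037925 i$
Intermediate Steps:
$F{\left(M \right)} = \frac{1}{M}$
$I{\left(H \right)} = -15$ ($I{\left(H \right)} = - 3 \left(\frac{H}{H} + 4\right) = - 3 \left(1 + 4\right) = \left(-3\right) 5 = -15$)
$c{\left(q,g \right)} = -15$
$o{\left(d \right)} = - 15 \sqrt{d}$
$\frac{1}{o{\left(-309 \right)}} = \frac{1}{\left(-15\right) \sqrt{-309}} = \frac{1}{\left(-15\right) i \sqrt{309}} = \frac{i \sqrt{309}}{4635}$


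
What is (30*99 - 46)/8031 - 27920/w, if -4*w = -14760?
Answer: -7114532/987813 ≈ -7.2023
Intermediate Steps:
w = 3690 (w = -¼*(-14760) = 3690)
(30*99 - 46)/8031 - 27920/w = (30*99 - 46)/8031 - 27920/3690 = (2970 - 46)*(1/8031) - 27920*1/3690 = 2924*(1/8031) - 2792/369 = 2924/8031 - 2792/369 = -7114532/987813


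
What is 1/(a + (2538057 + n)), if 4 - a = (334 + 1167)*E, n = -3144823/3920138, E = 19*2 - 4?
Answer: 3920138/9749485904903 ≈ 4.0209e-7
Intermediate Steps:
E = 34 (E = 38 - 4 = 34)
n = -3144823/3920138 (n = -3144823*1/3920138 = -3144823/3920138 ≈ -0.80222)
a = -51030 (a = 4 - (334 + 1167)*34 = 4 - 1501*34 = 4 - 1*51034 = 4 - 51034 = -51030)
1/(a + (2538057 + n)) = 1/(-51030 + (2538057 - 3144823/3920138)) = 1/(-51030 + 9949530547043/3920138) = 1/(9749485904903/3920138) = 3920138/9749485904903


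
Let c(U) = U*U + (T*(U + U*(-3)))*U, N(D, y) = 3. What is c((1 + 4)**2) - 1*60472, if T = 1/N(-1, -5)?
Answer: -180791/3 ≈ -60264.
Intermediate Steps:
T = 1/3 ≈ 0.33333
c(U) = U**2/3 (c(U) = U*U + ((U + U*(-3))/3)*U = U**2 + ((U - 3*U)/3)*U = U**2 + ((-2*U)/3)*U = U**2 + (-2*U/3)*U = U**2 - 2*U**2/3 = U**2/3)
c((1 + 4)**2) - 1*60472 = ((1 + 4)**2)**2/3 - 1*60472 = (5**2)**2/3 - 60472 = (1/3)*25**2 - 60472 = (1/3)*625 - 60472 = 625/3 - 60472 = -180791/3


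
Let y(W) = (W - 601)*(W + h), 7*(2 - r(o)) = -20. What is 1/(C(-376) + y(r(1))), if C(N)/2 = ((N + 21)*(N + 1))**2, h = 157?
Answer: 49/1736777303241 ≈ 2.8213e-11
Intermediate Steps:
r(o) = 34/7 (r(o) = 2 - 1/7*(-20) = 2 + 20/7 = 34/7)
C(N) = 2*(1 + N)**2*(21 + N)**2 (C(N) = 2*((N + 21)*(N + 1))**2 = 2*((21 + N)*(1 + N))**2 = 2*((1 + N)*(21 + N))**2 = 2*((1 + N)**2*(21 + N)**2) = 2*(1 + N)**2*(21 + N)**2)
y(W) = (-601 + W)*(157 + W) (y(W) = (W - 601)*(W + 157) = (-601 + W)*(157 + W))
1/(C(-376) + y(r(1))) = 1/(2*(1 - 376)**2*(21 - 376)**2 + (-94357 + (34/7)**2 - 444*34/7)) = 1/(2*(-375)**2*(-355)**2 + (-94357 + 1156/49 - 15096/7)) = 1/(2*140625*126025 - 4728009/49) = 1/(35444531250 - 4728009/49) = 1/(1736777303241/49) = 49/1736777303241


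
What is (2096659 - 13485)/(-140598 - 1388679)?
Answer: -2083174/1529277 ≈ -1.3622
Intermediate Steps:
(2096659 - 13485)/(-140598 - 1388679) = 2083174/(-1529277) = 2083174*(-1/1529277) = -2083174/1529277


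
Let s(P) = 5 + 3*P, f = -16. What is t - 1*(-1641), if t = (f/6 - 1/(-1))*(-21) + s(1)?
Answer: 1684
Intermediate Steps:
t = 43 (t = (-16/6 - 1/(-1))*(-21) + (5 + 3*1) = (-16*⅙ - 1*(-1))*(-21) + (5 + 3) = (-8/3 + 1)*(-21) + 8 = -5/3*(-21) + 8 = 35 + 8 = 43)
t - 1*(-1641) = 43 - 1*(-1641) = 43 + 1641 = 1684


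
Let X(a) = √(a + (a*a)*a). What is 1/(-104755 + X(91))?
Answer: -365/38232949 - √753662/10972856363 ≈ -9.6259e-6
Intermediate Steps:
X(a) = √(a + a³) (X(a) = √(a + a²*a) = √(a + a³))
1/(-104755 + X(91)) = 1/(-104755 + √(91 + 91³)) = 1/(-104755 + √(91 + 753571)) = 1/(-104755 + √753662)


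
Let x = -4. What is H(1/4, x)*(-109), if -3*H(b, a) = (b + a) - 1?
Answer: -2071/12 ≈ -172.58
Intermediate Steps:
H(b, a) = 1/3 - a/3 - b/3 (H(b, a) = -((b + a) - 1)/3 = -((a + b) - 1)/3 = -(-1 + a + b)/3 = 1/3 - a/3 - b/3)
H(1/4, x)*(-109) = (1/3 - 1/3*(-4) - 1/3/4)*(-109) = (1/3 + 4/3 - 1/3*1/4)*(-109) = (1/3 + 4/3 - 1/12)*(-109) = (19/12)*(-109) = -2071/12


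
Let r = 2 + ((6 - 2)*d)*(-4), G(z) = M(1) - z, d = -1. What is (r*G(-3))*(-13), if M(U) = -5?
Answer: 468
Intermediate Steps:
G(z) = -5 - z
r = 18 (r = 2 + ((6 - 2)*(-1))*(-4) = 2 + (4*(-1))*(-4) = 2 - 4*(-4) = 2 + 16 = 18)
(r*G(-3))*(-13) = (18*(-5 - 1*(-3)))*(-13) = (18*(-5 + 3))*(-13) = (18*(-2))*(-13) = -36*(-13) = 468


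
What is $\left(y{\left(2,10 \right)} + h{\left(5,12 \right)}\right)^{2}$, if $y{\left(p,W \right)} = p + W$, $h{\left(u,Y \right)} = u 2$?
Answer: $484$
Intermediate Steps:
$h{\left(u,Y \right)} = 2 u$
$y{\left(p,W \right)} = W + p$
$\left(y{\left(2,10 \right)} + h{\left(5,12 \right)}\right)^{2} = \left(\left(10 + 2\right) + 2 \cdot 5\right)^{2} = \left(12 + 10\right)^{2} = 22^{2} = 484$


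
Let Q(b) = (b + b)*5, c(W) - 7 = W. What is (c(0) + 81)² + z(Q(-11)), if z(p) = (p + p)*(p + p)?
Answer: 56144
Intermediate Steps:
c(W) = 7 + W
Q(b) = 10*b (Q(b) = (2*b)*5 = 10*b)
z(p) = 4*p² (z(p) = (2*p)*(2*p) = 4*p²)
(c(0) + 81)² + z(Q(-11)) = ((7 + 0) + 81)² + 4*(10*(-11))² = (7 + 81)² + 4*(-110)² = 88² + 4*12100 = 7744 + 48400 = 56144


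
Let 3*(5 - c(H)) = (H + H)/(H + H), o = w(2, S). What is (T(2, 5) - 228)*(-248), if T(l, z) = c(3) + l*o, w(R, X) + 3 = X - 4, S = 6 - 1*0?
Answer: 167648/3 ≈ 55883.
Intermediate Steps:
S = 6 (S = 6 + 0 = 6)
w(R, X) = -7 + X (w(R, X) = -3 + (X - 4) = -3 + (-4 + X) = -7 + X)
o = -1 (o = -7 + 6 = -1)
c(H) = 14/3 (c(H) = 5 - (H + H)/(3*(H + H)) = 5 - 2*H/(3*(2*H)) = 5 - 2*H*1/(2*H)/3 = 5 - 1/3*1 = 5 - 1/3 = 14/3)
T(l, z) = 14/3 - l (T(l, z) = 14/3 + l*(-1) = 14/3 - l)
(T(2, 5) - 228)*(-248) = ((14/3 - 1*2) - 228)*(-248) = ((14/3 - 2) - 228)*(-248) = (8/3 - 228)*(-248) = -676/3*(-248) = 167648/3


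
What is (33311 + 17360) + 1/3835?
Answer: 194323286/3835 ≈ 50671.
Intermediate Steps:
(33311 + 17360) + 1/3835 = 50671 + 1/3835 = 194323286/3835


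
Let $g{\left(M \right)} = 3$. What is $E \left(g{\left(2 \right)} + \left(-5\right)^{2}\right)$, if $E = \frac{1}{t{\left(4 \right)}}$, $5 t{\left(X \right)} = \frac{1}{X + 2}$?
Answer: $840$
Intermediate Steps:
$t{\left(X \right)} = \frac{1}{5 \left(2 + X\right)}$ ($t{\left(X \right)} = \frac{1}{5 \left(X + 2\right)} = \frac{1}{5 \left(2 + X\right)}$)
$E = 30$ ($E = \frac{1}{\frac{1}{5} \frac{1}{2 + 4}} = \frac{1}{\frac{1}{5} \cdot \frac{1}{6}} = \frac{1}{\frac{1}{30}} = 30$)
$E \left(g{\left(2 \right)} + \left(-5\right)^{2}\right) = 30 \left(3 + \left(-5\right)^{2}\right) = 30 \left(3 + 25\right) = 30 \cdot 28 = 840$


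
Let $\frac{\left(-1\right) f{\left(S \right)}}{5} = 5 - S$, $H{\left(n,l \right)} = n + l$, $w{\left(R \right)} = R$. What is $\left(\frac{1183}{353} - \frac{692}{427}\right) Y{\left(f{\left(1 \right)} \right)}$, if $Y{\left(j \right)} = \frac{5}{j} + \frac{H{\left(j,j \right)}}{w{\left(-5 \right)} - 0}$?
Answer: $\frac{8086815}{602924} \approx 13.413$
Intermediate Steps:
$H{\left(n,l \right)} = l + n$
$f{\left(S \right)} = -25 + 5 S$ ($f{\left(S \right)} = - 5 \left(5 - S\right) = -25 + 5 S$)
$Y{\left(j \right)} = \frac{5}{j} - \frac{2 j}{5}$ ($Y{\left(j \right)} = \frac{5}{j} + \frac{j + j}{-5 - 0} = \frac{5}{j} + \frac{2 j}{-5 + 0} = \frac{5}{j} + \frac{2 j}{-5} = \frac{5}{j} + 2 j \left(- \frac{1}{5}\right) = \frac{5}{j} - \frac{2 j}{5}$)
$\left(\frac{1183}{353} - \frac{692}{427}\right) Y{\left(f{\left(1 \right)} \right)} = \left(\frac{1183}{353} - \frac{692}{427}\right) \left(\frac{5}{-25 + 5 \cdot 1} - \frac{2 \left(-25 + 5 \cdot 1\right)}{5}\right) = \left(1183 \cdot \frac{1}{353} - \frac{692}{427}\right) \left(\frac{5}{-25 + 5} - \frac{2 \left(-25 + 5\right)}{5}\right) = \left(\frac{1183}{353} - \frac{692}{427}\right) \left(\frac{5}{-20} - -8\right) = \frac{260865 \left(5 \left(- \frac{1}{20}\right) + 8\right)}{150731} = \frac{260865 \left(- \frac{1}{4} + 8\right)}{150731} = \frac{260865}{150731} \cdot \frac{31}{4} = \frac{8086815}{602924}$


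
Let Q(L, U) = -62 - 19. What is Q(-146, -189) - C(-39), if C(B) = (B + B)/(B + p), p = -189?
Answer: -3091/38 ≈ -81.342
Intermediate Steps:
Q(L, U) = -81
C(B) = 2*B/(-189 + B) (C(B) = (B + B)/(B - 189) = (2*B)/(-189 + B) = 2*B/(-189 + B))
Q(-146, -189) - C(-39) = -81 - 2*(-39)/(-189 - 39) = -81 - 2*(-39)/(-228) = -81 - 2*(-39)*(-1)/228 = -81 - 1*13/38 = -81 - 13/38 = -3091/38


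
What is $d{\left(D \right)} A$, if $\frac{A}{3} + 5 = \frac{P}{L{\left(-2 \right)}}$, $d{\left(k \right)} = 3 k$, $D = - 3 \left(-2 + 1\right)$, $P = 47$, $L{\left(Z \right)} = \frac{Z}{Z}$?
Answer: $1134$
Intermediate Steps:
$L{\left(Z \right)} = 1$
$D = 3$ ($D = \left(-3\right) \left(-1\right) = 3$)
$A = 126$ ($A = -15 + 3 \cdot \frac{47}{1} = -15 + 3 \cdot 47 \cdot 1 = -15 + 3 \cdot 47 = -15 + 141 = 126$)
$d{\left(D \right)} A = 3 \cdot 3 \cdot 126 = 9 \cdot 126 = 1134$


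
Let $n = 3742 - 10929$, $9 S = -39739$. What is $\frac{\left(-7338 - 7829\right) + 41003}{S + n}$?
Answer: $- \frac{116262}{52211} \approx -2.2268$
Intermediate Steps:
$S = - \frac{39739}{9}$ ($S = \frac{1}{9} \left(-39739\right) = - \frac{39739}{9} \approx -4415.4$)
$n = -7187$ ($n = 3742 - 10929 = -7187$)
$\frac{\left(-7338 - 7829\right) + 41003}{S + n} = \frac{\left(-7338 - 7829\right) + 41003}{- \frac{39739}{9} - 7187} = \frac{\left(-7338 - 7829\right) + 41003}{- \frac{104422}{9}} = \left(-15167 + 41003\right) \left(- \frac{9}{104422}\right) = 25836 \left(- \frac{9}{104422}\right) = - \frac{116262}{52211}$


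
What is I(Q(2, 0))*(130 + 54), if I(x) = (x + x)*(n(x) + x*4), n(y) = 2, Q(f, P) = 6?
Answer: 57408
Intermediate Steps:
I(x) = 2*x*(2 + 4*x) (I(x) = (x + x)*(2 + x*4) = (2*x)*(2 + 4*x) = 2*x*(2 + 4*x))
I(Q(2, 0))*(130 + 54) = (4*6*(1 + 2*6))*(130 + 54) = (4*6*(1 + 12))*184 = (4*6*13)*184 = 312*184 = 57408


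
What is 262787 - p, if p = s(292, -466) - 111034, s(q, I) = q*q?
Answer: 288557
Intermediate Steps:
s(q, I) = q²
p = -25770 (p = 292² - 111034 = 85264 - 111034 = -25770)
262787 - p = 262787 - 1*(-25770) = 262787 + 25770 = 288557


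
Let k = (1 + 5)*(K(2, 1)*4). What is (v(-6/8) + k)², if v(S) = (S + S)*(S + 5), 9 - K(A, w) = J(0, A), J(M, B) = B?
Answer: 1671849/64 ≈ 26123.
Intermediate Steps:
K(A, w) = 9 - A
v(S) = 2*S*(5 + S) (v(S) = (2*S)*(5 + S) = 2*S*(5 + S))
k = 168 (k = (1 + 5)*((9 - 1*2)*4) = 6*((9 - 2)*4) = 6*(7*4) = 6*28 = 168)
(v(-6/8) + k)² = (2*(-6/8)*(5 - 6/8) + 168)² = (2*(-6*⅛)*(5 - 6*⅛) + 168)² = (2*(-¾)*(5 - ¾) + 168)² = (2*(-¾)*(17/4) + 168)² = (-51/8 + 168)² = (1293/8)² = 1671849/64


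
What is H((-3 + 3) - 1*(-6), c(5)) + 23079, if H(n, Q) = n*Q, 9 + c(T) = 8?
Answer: 23073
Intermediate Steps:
c(T) = -1 (c(T) = -9 + 8 = -1)
H(n, Q) = Q*n
H((-3 + 3) - 1*(-6), c(5)) + 23079 = -((-3 + 3) - 1*(-6)) + 23079 = -(0 + 6) + 23079 = -1*6 + 23079 = -6 + 23079 = 23073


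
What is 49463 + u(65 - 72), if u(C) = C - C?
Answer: 49463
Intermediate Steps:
u(C) = 0
49463 + u(65 - 72) = 49463 + 0 = 49463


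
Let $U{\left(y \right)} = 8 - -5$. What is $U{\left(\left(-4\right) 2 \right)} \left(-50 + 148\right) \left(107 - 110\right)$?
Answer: $-3822$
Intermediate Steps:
$U{\left(y \right)} = 13$ ($U{\left(y \right)} = 8 + 5 = 13$)
$U{\left(\left(-4\right) 2 \right)} \left(-50 + 148\right) \left(107 - 110\right) = 13 \left(-50 + 148\right) \left(107 - 110\right) = 13 \cdot 98 \left(-3\right) = 13 \left(-294\right) = -3822$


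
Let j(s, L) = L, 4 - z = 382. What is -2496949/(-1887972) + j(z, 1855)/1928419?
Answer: 4818666081691/3640801076268 ≈ 1.3235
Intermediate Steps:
z = -378 (z = 4 - 1*382 = 4 - 382 = -378)
-2496949/(-1887972) + j(z, 1855)/1928419 = -2496949/(-1887972) + 1855/1928419 = -2496949*(-1/1887972) + 1855*(1/1928419) = 2496949/1887972 + 1855/1928419 = 4818666081691/3640801076268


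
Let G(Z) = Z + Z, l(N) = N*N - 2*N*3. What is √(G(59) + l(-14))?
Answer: √398 ≈ 19.950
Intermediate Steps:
l(N) = N² - 6*N
G(Z) = 2*Z
√(G(59) + l(-14)) = √(2*59 - 14*(-6 - 14)) = √(118 - 14*(-20)) = √(118 + 280) = √398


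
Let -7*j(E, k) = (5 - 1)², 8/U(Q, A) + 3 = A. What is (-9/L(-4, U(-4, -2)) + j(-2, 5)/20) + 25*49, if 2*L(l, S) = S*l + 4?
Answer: 1113071/910 ≈ 1223.2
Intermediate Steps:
U(Q, A) = 8/(-3 + A)
L(l, S) = 2 + S*l/2 (L(l, S) = (S*l + 4)/2 = (4 + S*l)/2 = 2 + S*l/2)
j(E, k) = -16/7 (j(E, k) = -(5 - 1)²/7 = -⅐*4² = -⅐*16 = -16/7)
(-9/L(-4, U(-4, -2)) + j(-2, 5)/20) + 25*49 = (-9/(2 + (½)*(8/(-3 - 2))*(-4)) - 16/7/20) + 25*49 = (-9/(2 + (½)*(8/(-5))*(-4)) - 16/7*1/20) + 1225 = (-9/(2 + (½)*(8*(-⅕))*(-4)) - 4/35) + 1225 = (-9/(2 + (½)*(-8/5)*(-4)) - 4/35) + 1225 = (-9/(2 + 16/5) - 4/35) + 1225 = (-9/26/5 - 4/35) + 1225 = (-9*5/26 - 4/35) + 1225 = (-45/26 - 4/35) + 1225 = -1679/910 + 1225 = 1113071/910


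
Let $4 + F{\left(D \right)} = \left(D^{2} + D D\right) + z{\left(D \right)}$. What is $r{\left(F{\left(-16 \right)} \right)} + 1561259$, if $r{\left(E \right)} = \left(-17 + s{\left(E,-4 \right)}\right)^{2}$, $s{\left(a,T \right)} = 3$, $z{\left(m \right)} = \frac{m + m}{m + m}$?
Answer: $1561455$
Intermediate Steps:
$z{\left(m \right)} = 1$ ($z{\left(m \right)} = \frac{2 m}{2 m} = 2 m \frac{1}{2 m} = 1$)
$F{\left(D \right)} = -3 + 2 D^{2}$ ($F{\left(D \right)} = -4 + \left(\left(D^{2} + D D\right) + 1\right) = -4 + \left(\left(D^{2} + D^{2}\right) + 1\right) = -4 + \left(2 D^{2} + 1\right) = -4 + \left(1 + 2 D^{2}\right) = -3 + 2 D^{2}$)
$r{\left(E \right)} = 196$ ($r{\left(E \right)} = \left(-17 + 3\right)^{2} = \left(-14\right)^{2} = 196$)
$r{\left(F{\left(-16 \right)} \right)} + 1561259 = 196 + 1561259 = 1561455$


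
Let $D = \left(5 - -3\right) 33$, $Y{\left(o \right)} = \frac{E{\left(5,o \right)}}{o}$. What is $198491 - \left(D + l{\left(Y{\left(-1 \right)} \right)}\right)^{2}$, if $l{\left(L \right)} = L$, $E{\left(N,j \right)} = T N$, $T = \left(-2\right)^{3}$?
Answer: $106075$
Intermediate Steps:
$T = -8$
$E{\left(N,j \right)} = - 8 N$
$Y{\left(o \right)} = - \frac{40}{o}$ ($Y{\left(o \right)} = \frac{\left(-8\right) 5}{o} = - \frac{40}{o}$)
$D = 264$ ($D = \left(5 + 3\right) 33 = 8 \cdot 33 = 264$)
$198491 - \left(D + l{\left(Y{\left(-1 \right)} \right)}\right)^{2} = 198491 - \left(264 - \frac{40}{-1}\right)^{2} = 198491 - \left(264 - -40\right)^{2} = 198491 - \left(264 + 40\right)^{2} = 198491 - 304^{2} = 198491 - 92416 = 106075$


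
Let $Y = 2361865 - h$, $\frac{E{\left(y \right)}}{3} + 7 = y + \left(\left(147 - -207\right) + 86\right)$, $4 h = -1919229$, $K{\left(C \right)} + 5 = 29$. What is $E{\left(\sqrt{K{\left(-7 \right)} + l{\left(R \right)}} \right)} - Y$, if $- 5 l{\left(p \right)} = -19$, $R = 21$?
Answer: $- \frac{11361493}{4} + \frac{3 \sqrt{695}}{5} \approx -2.8404 \cdot 10^{6}$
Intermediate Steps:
$K{\left(C \right)} = 24$ ($K{\left(C \right)} = -5 + 29 = 24$)
$l{\left(p \right)} = \frac{19}{5}$ ($l{\left(p \right)} = \left(- \frac{1}{5}\right) \left(-19\right) = \frac{19}{5}$)
$h = - \frac{1919229}{4}$ ($h = \frac{1}{4} \left(-1919229\right) = - \frac{1919229}{4} \approx -4.7981 \cdot 10^{5}$)
$E{\left(y \right)} = 1299 + 3 y$ ($E{\left(y \right)} = -21 + 3 \left(y + \left(\left(147 - -207\right) + 86\right)\right) = -21 + 3 \left(y + \left(\left(147 + 207\right) + 86\right)\right) = -21 + 3 \left(y + \left(354 + 86\right)\right) = -21 + 3 \left(y + 440\right) = -21 + 3 \left(440 + y\right) = -21 + \left(1320 + 3 y\right) = 1299 + 3 y$)
$Y = \frac{11366689}{4}$ ($Y = 2361865 - - \frac{1919229}{4} = 2361865 + \frac{1919229}{4} = \frac{11366689}{4} \approx 2.8417 \cdot 10^{6}$)
$E{\left(\sqrt{K{\left(-7 \right)} + l{\left(R \right)}} \right)} - Y = \left(1299 + 3 \sqrt{24 + \frac{19}{5}}\right) - \frac{11366689}{4} = \left(1299 + 3 \sqrt{\frac{139}{5}}\right) - \frac{11366689}{4} = \left(1299 + 3 \frac{\sqrt{695}}{5}\right) - \frac{11366689}{4} = \left(1299 + \frac{3 \sqrt{695}}{5}\right) - \frac{11366689}{4} = - \frac{11361493}{4} + \frac{3 \sqrt{695}}{5}$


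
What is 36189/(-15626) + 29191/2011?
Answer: 383362487/31423886 ≈ 12.200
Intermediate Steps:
36189/(-15626) + 29191/2011 = 36189*(-1/15626) + 29191*(1/2011) = -36189/15626 + 29191/2011 = 383362487/31423886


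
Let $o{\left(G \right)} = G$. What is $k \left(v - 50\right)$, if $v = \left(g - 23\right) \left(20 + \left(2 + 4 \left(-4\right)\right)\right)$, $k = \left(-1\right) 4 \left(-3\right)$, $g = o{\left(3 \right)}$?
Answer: $-2040$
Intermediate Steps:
$g = 3$
$k = 12$ ($k = \left(-4\right) \left(-3\right) = 12$)
$v = -120$ ($v = \left(3 - 23\right) \left(20 + \left(2 + 4 \left(-4\right)\right)\right) = - 20 \left(20 + \left(2 - 16\right)\right) = - 20 \left(20 - 14\right) = \left(-20\right) 6 = -120$)
$k \left(v - 50\right) = 12 \left(-120 - 50\right) = 12 \left(-170\right) = -2040$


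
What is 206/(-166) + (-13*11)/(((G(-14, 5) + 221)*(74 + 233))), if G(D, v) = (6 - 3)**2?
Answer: -7284699/5860630 ≈ -1.2430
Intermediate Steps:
G(D, v) = 9 (G(D, v) = 3**2 = 9)
206/(-166) + (-13*11)/(((G(-14, 5) + 221)*(74 + 233))) = 206/(-166) + (-13*11)/(((9 + 221)*(74 + 233))) = 206*(-1/166) - 143/(230*307) = -103/83 - 143/70610 = -7284699/5860630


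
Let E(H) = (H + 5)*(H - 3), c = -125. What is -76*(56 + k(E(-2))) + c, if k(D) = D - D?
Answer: -4381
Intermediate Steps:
E(H) = (-3 + H)*(5 + H) (E(H) = (5 + H)*(-3 + H) = (-3 + H)*(5 + H))
k(D) = 0
-76*(56 + k(E(-2))) + c = -76*(56 + 0) - 125 = -76*56 - 125 = -4256 - 125 = -4381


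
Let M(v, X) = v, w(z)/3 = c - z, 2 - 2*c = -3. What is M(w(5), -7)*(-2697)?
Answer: 40455/2 ≈ 20228.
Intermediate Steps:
c = 5/2 (c = 1 - 1/2*(-3) = 1 + 3/2 = 5/2 ≈ 2.5000)
w(z) = 15/2 - 3*z (w(z) = 3*(5/2 - z) = 15/2 - 3*z)
M(w(5), -7)*(-2697) = (15/2 - 3*5)*(-2697) = (15/2 - 15)*(-2697) = -15/2*(-2697) = 40455/2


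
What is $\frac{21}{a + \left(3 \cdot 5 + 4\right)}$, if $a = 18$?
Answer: $\frac{21}{37} \approx 0.56757$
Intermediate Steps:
$\frac{21}{a + \left(3 \cdot 5 + 4\right)} = \frac{21}{18 + \left(3 \cdot 5 + 4\right)} = \frac{21}{18 + \left(15 + 4\right)} = \frac{21}{18 + 19} = \frac{21}{37}$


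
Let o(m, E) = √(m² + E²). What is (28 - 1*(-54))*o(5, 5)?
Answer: 410*√2 ≈ 579.83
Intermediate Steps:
o(m, E) = √(E² + m²)
(28 - 1*(-54))*o(5, 5) = (28 - 1*(-54))*√(5² + 5²) = (28 + 54)*√(25 + 25) = 82*√50 = 82*(5*√2) = 410*√2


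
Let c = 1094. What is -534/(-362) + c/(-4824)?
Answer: 544997/436572 ≈ 1.2484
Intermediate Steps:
-534/(-362) + c/(-4824) = -534/(-362) + 1094/(-4824) = -534*(-1/362) + 1094*(-1/4824) = 267/181 - 547/2412 = 544997/436572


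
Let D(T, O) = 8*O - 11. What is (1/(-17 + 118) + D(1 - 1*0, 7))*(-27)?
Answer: -122742/101 ≈ -1215.3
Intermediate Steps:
D(T, O) = -11 + 8*O
(1/(-17 + 118) + D(1 - 1*0, 7))*(-27) = (1/(-17 + 118) + (-11 + 8*7))*(-27) = (1/101 + (-11 + 56))*(-27) = (1/101 + 45)*(-27) = (4546/101)*(-27) = -122742/101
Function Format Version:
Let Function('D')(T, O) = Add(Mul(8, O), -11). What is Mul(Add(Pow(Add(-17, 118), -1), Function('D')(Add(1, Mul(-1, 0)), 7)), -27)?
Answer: Rational(-122742, 101) ≈ -1215.3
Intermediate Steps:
Function('D')(T, O) = Add(-11, Mul(8, O))
Mul(Add(Pow(Add(-17, 118), -1), Function('D')(Add(1, Mul(-1, 0)), 7)), -27) = Mul(Add(Pow(Add(-17, 118), -1), Add(-11, Mul(8, 7))), -27) = Mul(Add(Pow(101, -1), Add(-11, 56)), -27) = Mul(Add(Rational(1, 101), 45), -27) = Mul(Rational(4546, 101), -27) = Rational(-122742, 101)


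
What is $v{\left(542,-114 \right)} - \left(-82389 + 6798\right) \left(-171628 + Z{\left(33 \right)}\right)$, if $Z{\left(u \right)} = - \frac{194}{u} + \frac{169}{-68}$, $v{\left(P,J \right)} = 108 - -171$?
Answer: $- \frac{9704674760505}{748} \approx -1.2974 \cdot 10^{10}$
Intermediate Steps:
$v{\left(P,J \right)} = 279$ ($v{\left(P,J \right)} = 108 + 171 = 279$)
$Z{\left(u \right)} = - \frac{169}{68} - \frac{194}{u}$ ($Z{\left(u \right)} = - \frac{194}{u} + 169 \left(- \frac{1}{68}\right) = - \frac{194}{u} - \frac{169}{68} = - \frac{169}{68} - \frac{194}{u}$)
$v{\left(542,-114 \right)} - \left(-82389 + 6798\right) \left(-171628 + Z{\left(33 \right)}\right) = 279 - \left(-82389 + 6798\right) \left(-171628 - \left(\frac{169}{68} + \frac{194}{33}\right)\right) = 279 - - 75591 \left(-171628 - \frac{18769}{2244}\right) = 279 - \left(-75591\right) \left(- \frac{385152001}{2244}\right) = 279 - \frac{9704674969197}{748} = - \frac{9704674760505}{748}$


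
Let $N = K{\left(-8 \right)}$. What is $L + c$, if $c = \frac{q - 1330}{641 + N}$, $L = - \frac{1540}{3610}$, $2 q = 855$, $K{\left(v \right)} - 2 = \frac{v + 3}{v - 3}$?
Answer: $- \frac{9347679}{5110316} \approx -1.8292$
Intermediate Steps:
$K{\left(v \right)} = 2 + \frac{3 + v}{-3 + v}$ ($K{\left(v \right)} = 2 + \frac{v + 3}{v - 3} = 2 + \frac{3 + v}{-3 + v}$)
$N = \frac{27}{11}$ ($N = \frac{3 \left(-1 - 8\right)}{-3 - 8} = 3 \frac{1}{-11} \left(-9\right) = 3 \left(- \frac{1}{11}\right) \left(-9\right) = \frac{27}{11} \approx 2.4545$)
$q = \frac{855}{2}$ ($q = \frac{1}{2} \cdot 855 = \frac{855}{2} \approx 427.5$)
$L = - \frac{154}{361}$ ($L = \left(-1540\right) \frac{1}{3610} = - \frac{154}{361} \approx -0.42659$)
$c = - \frac{19855}{14156}$ ($c = \frac{\frac{855}{2} - 1330}{641 + \frac{27}{11}} = - \frac{1805}{2 \cdot \frac{7078}{11}} = \left(- \frac{1805}{2}\right) \frac{11}{7078} = - \frac{19855}{14156} \approx -1.4026$)
$L + c = - \frac{154}{361} - \frac{19855}{14156} = - \frac{9347679}{5110316}$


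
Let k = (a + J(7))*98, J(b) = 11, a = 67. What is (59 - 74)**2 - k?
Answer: -7419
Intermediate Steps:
k = 7644 (k = (67 + 11)*98 = 78*98 = 7644)
(59 - 74)**2 - k = (59 - 74)**2 - 1*7644 = (-15)**2 - 7644 = 225 - 7644 = -7419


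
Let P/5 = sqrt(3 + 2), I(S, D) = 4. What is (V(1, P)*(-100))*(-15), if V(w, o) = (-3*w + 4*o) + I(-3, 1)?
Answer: 1500 + 30000*sqrt(5) ≈ 68582.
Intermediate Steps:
P = 5*sqrt(5) (P = 5*sqrt(3 + 2) = 5*sqrt(5) ≈ 11.180)
V(w, o) = 4 - 3*w + 4*o (V(w, o) = (-3*w + 4*o) + 4 = 4 - 3*w + 4*o)
(V(1, P)*(-100))*(-15) = ((4 - 3*1 + 4*(5*sqrt(5)))*(-100))*(-15) = ((4 - 3 + 20*sqrt(5))*(-100))*(-15) = ((1 + 20*sqrt(5))*(-100))*(-15) = (-100 - 2000*sqrt(5))*(-15) = 1500 + 30000*sqrt(5)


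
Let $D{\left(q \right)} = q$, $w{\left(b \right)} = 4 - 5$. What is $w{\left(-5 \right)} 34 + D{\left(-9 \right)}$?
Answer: $-43$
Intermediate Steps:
$w{\left(b \right)} = -1$
$w{\left(-5 \right)} 34 + D{\left(-9 \right)} = \left(-1\right) 34 - 9 = -34 - 9 = -43$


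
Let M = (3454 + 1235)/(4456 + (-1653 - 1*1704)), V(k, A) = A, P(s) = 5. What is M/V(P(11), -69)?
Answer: -1563/25277 ≈ -0.061835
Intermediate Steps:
M = 4689/1099 (M = 4689/(4456 + (-1653 - 1704)) = 4689/(4456 - 3357) = 4689/1099 ≈ 4.2666)
M/V(P(11), -69) = (4689/1099)/(-69) = (4689/1099)*(-1/69) = -1563/25277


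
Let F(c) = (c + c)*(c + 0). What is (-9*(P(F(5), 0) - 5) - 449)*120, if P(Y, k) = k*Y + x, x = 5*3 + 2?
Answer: -66840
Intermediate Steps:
x = 17 (x = 15 + 2 = 17)
F(c) = 2*c² (F(c) = (2*c)*c = 2*c²)
P(Y, k) = 17 + Y*k (P(Y, k) = k*Y + 17 = Y*k + 17 = 17 + Y*k)
(-9*(P(F(5), 0) - 5) - 449)*120 = (-9*((17 + (2*5²)*0) - 5) - 449)*120 = (-9*((17 + (2*25)*0) - 5) - 449)*120 = (-9*((17 + 50*0) - 5) - 449)*120 = (-9*((17 + 0) - 5) - 449)*120 = (-9*(17 - 5) - 449)*120 = (-9*12 - 449)*120 = (-108 - 449)*120 = -557*120 = -66840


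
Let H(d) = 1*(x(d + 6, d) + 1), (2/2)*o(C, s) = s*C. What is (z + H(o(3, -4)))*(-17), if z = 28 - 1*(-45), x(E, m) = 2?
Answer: -1292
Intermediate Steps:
z = 73 (z = 28 + 45 = 73)
o(C, s) = C*s (o(C, s) = s*C = C*s)
H(d) = 3 (H(d) = 1*(2 + 1) = 1*3 = 3)
(z + H(o(3, -4)))*(-17) = (73 + 3)*(-17) = 76*(-17) = -1292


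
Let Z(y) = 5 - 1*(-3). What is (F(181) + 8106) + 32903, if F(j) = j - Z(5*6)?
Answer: 41182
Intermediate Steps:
Z(y) = 8 (Z(y) = 5 + 3 = 8)
F(j) = -8 + j (F(j) = j - 1*8 = j - 8 = -8 + j)
(F(181) + 8106) + 32903 = ((-8 + 181) + 8106) + 32903 = (173 + 8106) + 32903 = 8279 + 32903 = 41182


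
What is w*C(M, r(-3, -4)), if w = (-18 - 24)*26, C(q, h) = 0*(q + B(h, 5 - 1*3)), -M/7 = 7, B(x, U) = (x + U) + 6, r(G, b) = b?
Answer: 0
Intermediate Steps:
B(x, U) = 6 + U + x (B(x, U) = (U + x) + 6 = 6 + U + x)
M = -49 (M = -7*7 = -49)
C(q, h) = 0 (C(q, h) = 0*(q + (6 + (5 - 1*3) + h)) = 0*(q + (6 + (5 - 3) + h)) = 0*(q + (6 + 2 + h)) = 0*(q + (8 + h)) = 0*(8 + h + q) = 0)
w = -1092 (w = -42*26 = -1092)
w*C(M, r(-3, -4)) = -1092*0 = 0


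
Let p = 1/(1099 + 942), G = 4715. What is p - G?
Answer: -9623314/2041 ≈ -4715.0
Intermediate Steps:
p = 1/2041 ≈ 0.00048996
p - G = 1/2041 - 1*4715 = 1/2041 - 4715 = -9623314/2041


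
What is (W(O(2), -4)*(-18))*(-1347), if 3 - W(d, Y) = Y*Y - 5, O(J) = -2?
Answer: -193968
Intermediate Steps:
W(d, Y) = 8 - Y² (W(d, Y) = 3 - (Y*Y - 5) = 3 - (Y² - 5) = 3 - (-5 + Y²) = 3 + (5 - Y²) = 8 - Y²)
(W(O(2), -4)*(-18))*(-1347) = ((8 - 1*(-4)²)*(-18))*(-1347) = ((8 - 1*16)*(-18))*(-1347) = ((8 - 16)*(-18))*(-1347) = -8*(-18)*(-1347) = 144*(-1347) = -193968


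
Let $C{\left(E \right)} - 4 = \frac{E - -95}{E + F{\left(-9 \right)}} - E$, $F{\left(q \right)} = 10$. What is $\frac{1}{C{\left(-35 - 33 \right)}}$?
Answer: $\frac{58}{4149} \approx 0.013979$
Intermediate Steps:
$C{\left(E \right)} = 4 - E + \frac{95 + E}{10 + E}$ ($C{\left(E \right)} = 4 - \left(E - \frac{E - -95}{E + 10}\right) = 4 - \left(E - \frac{E + 95}{10 + E}\right) = 4 - \left(E - \frac{95 + E}{10 + E}\right) = 4 - E + \frac{95 + E}{10 + E}$)
$\frac{1}{C{\left(-35 - 33 \right)}} = \frac{1}{\frac{1}{10 - 68} \left(135 - \left(-35 - 33\right)^{2} - 5 \left(-35 - 33\right)\right)} = \frac{1}{\frac{1}{10 - 68} \left(135 - \left(-68\right)^{2} - -340\right)} = \frac{1}{\frac{1}{-58} \left(135 - 4624 + 340\right)} = \frac{1}{\left(- \frac{1}{58}\right) \left(135 - 4624 + 340\right)} = \frac{1}{\left(- \frac{1}{58}\right) \left(-4149\right)} = \frac{1}{\frac{4149}{58}} = \frac{58}{4149}$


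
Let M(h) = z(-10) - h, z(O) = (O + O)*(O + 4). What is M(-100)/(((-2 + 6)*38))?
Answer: 55/38 ≈ 1.4474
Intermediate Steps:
z(O) = 2*O*(4 + O) (z(O) = (2*O)*(4 + O) = 2*O*(4 + O))
M(h) = 120 - h (M(h) = 2*(-10)*(4 - 10) - h = 2*(-10)*(-6) - h = 120 - h)
M(-100)/(((-2 + 6)*38)) = (120 - 1*(-100))/(((-2 + 6)*38)) = (120 + 100)/((4*38)) = 220/152 = 220*(1/152) = 55/38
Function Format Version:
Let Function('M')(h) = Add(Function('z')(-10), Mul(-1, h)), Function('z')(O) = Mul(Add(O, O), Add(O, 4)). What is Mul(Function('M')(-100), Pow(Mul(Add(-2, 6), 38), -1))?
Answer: Rational(55, 38) ≈ 1.4474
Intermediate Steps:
Function('z')(O) = Mul(2, O, Add(4, O)) (Function('z')(O) = Mul(Mul(2, O), Add(4, O)) = Mul(2, O, Add(4, O)))
Function('M')(h) = Add(120, Mul(-1, h)) (Function('M')(h) = Add(Mul(2, -10, Add(4, -10)), Mul(-1, h)) = Add(Mul(2, -10, -6), Mul(-1, h)) = Add(120, Mul(-1, h)))
Mul(Function('M')(-100), Pow(Mul(Add(-2, 6), 38), -1)) = Mul(Add(120, Mul(-1, -100)), Pow(Mul(Add(-2, 6), 38), -1)) = Mul(Add(120, 100), Pow(Mul(4, 38), -1)) = Mul(220, Pow(152, -1)) = Mul(220, Rational(1, 152)) = Rational(55, 38)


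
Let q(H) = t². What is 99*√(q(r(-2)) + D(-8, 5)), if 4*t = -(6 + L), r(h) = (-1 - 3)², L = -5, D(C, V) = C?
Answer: 99*I*√127/4 ≈ 278.92*I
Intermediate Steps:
r(h) = 16 (r(h) = (-4)² = 16)
t = -¼ (t = (-(6 - 5))/4 = (-1*1)/4 = (¼)*(-1) = -¼ ≈ -0.25000)
q(H) = 1/16 (q(H) = (-¼)² = 1/16)
99*√(q(r(-2)) + D(-8, 5)) = 99*√(1/16 - 8) = 99*√(-127/16) = 99*(I*√127/4) = 99*I*√127/4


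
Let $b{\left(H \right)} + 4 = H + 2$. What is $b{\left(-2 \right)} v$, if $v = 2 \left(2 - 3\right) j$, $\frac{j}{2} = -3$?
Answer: $-48$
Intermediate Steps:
$b{\left(H \right)} = -2 + H$ ($b{\left(H \right)} = -4 + \left(H + 2\right) = -4 + \left(2 + H\right) = -2 + H$)
$j = -6$ ($j = 2 \left(-3\right) = -6$)
$v = 12$ ($v = 2 \left(2 - 3\right) \left(-6\right) = 2 \left(-1\right) \left(-6\right) = \left(-2\right) \left(-6\right) = 12$)
$b{\left(-2 \right)} v = \left(-2 - 2\right) 12 = \left(-4\right) 12 = -48$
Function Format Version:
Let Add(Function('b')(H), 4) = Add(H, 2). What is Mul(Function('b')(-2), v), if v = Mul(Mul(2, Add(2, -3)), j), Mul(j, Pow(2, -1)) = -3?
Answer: -48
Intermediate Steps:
Function('b')(H) = Add(-2, H) (Function('b')(H) = Add(-4, Add(H, 2)) = Add(-4, Add(2, H)) = Add(-2, H))
j = -6 (j = Mul(2, -3) = -6)
v = 12 (v = Mul(Mul(2, Add(2, -3)), -6) = Mul(Mul(2, -1), -6) = Mul(-2, -6) = 12)
Mul(Function('b')(-2), v) = Mul(Add(-2, -2), 12) = Mul(-4, 12) = -48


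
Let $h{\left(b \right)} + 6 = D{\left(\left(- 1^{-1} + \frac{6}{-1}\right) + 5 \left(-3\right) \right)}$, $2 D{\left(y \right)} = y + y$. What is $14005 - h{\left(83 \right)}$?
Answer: $14033$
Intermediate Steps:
$D{\left(y \right)} = y$ ($D{\left(y \right)} = \frac{y + y}{2} = \frac{2 y}{2} = y$)
$h{\left(b \right)} = -28$ ($h{\left(b \right)} = -6 + \left(\left(- 1^{-1} + \frac{6}{-1}\right) + 5 \left(-3\right)\right) = -6 + \left(\left(\left(-1\right) 1 + 6 \left(-1\right)\right) - 15\right) = -6 - 22 = -28$)
$14005 - h{\left(83 \right)} = 14005 - -28 = 14005 + 28 = 14033$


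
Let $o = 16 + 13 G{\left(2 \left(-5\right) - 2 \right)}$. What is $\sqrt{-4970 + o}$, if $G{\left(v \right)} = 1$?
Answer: $9 i \sqrt{61} \approx 70.292 i$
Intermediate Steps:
$o = 29$ ($o = 16 + 13 \cdot 1 = 16 + 13 = 29$)
$\sqrt{-4970 + o} = \sqrt{-4970 + 29} = \sqrt{-4941} = 9 i \sqrt{61}$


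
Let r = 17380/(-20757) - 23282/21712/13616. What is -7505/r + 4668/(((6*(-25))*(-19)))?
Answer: 26879007005253518/2998535507225 ≈ 8964.0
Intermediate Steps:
r = -6312706331/7538580096 (r = 17380*(-1/20757) - 23282*1/21712*(1/13616) = -1580/1887 - 11641/10856*1/13616 = -1580/1887 - 11641/147815296 = -6312706331/7538580096 ≈ -0.83739)
-7505/r + 4668/(((6*(-25))*(-19))) = -7505/(-6312706331/7538580096) + 4668/(((6*(-25))*(-19))) = -7505*(-7538580096/6312706331) + 4668/((-150*(-19))) = 56577043620480/6312706331 + 4668/2850 = 56577043620480/6312706331 + 4668*(1/2850) = 56577043620480/6312706331 + 778/475 = 26879007005253518/2998535507225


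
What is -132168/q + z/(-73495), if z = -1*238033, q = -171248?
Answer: 6309545293/1573233970 ≈ 4.0106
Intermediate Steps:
z = -238033
-132168/q + z/(-73495) = -132168/(-171248) - 238033/(-73495) = -132168*(-1/171248) - 238033*(-1/73495) = 16521/21406 + 238033/73495 = 6309545293/1573233970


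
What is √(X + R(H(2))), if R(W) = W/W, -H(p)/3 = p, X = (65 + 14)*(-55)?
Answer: 2*I*√1086 ≈ 65.909*I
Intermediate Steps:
X = -4345 (X = 79*(-55) = -4345)
H(p) = -3*p
R(W) = 1
√(X + R(H(2))) = √(-4345 + 1) = √(-4344) = 2*I*√1086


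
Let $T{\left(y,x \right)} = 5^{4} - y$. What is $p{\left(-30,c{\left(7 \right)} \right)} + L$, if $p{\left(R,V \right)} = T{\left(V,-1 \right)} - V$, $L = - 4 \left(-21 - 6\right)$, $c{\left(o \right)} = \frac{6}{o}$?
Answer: $\frac{5119}{7} \approx 731.29$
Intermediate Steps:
$T{\left(y,x \right)} = 625 - y$
$L = 108$ ($L = \left(-4\right) \left(-27\right) = 108$)
$p{\left(R,V \right)} = 625 - 2 V$ ($p{\left(R,V \right)} = \left(625 - V\right) - V = 625 - 2 V$)
$p{\left(-30,c{\left(7 \right)} \right)} + L = \left(625 - 2 \cdot \frac{6}{7}\right) + 108 = \left(625 - 2 \cdot 6 \cdot \frac{1}{7}\right) + 108 = \left(625 - \frac{12}{7}\right) + 108 = \frac{4363}{7} + 108 = \frac{5119}{7}$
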